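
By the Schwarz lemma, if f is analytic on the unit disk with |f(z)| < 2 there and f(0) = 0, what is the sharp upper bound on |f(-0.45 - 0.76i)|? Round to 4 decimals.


Step 1: g = f/2 maps D -> D with g(0) = 0, so by the Schwarz lemma |g(z)| <= |z|, i.e. |f(z)| <= 2|z|; this is sharp (f(z) = 2z).
Step 2: |z0|^2 = (-0.45)^2 + (-0.76)^2 = 0.7801
Step 3: |z0| = sqrt(0.7801) = 0.883233
Step 4: Best bound = 2 * |z0| = 2 * 0.883233 = 1.7665

1.7665


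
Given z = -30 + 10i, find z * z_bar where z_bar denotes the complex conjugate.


Step 1: conj(z) = -30 - 10i
Step 2: z * conj(z) = (-30)^2 + 10^2
Step 3: = 900 + 100 = 1000

1000


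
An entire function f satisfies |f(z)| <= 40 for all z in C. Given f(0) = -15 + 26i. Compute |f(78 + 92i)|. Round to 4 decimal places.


Step 1: By Liouville's theorem, a bounded entire function is constant.
Step 2: f(z) = f(0) = -15 + 26i for all z.
Step 3: |f(w)| = |-15 + 26i| = sqrt(225 + 676)
Step 4: = 30.0167

30.0167


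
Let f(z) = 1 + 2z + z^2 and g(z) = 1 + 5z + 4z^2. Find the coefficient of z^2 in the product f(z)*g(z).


Step 1: z^2 term in f*g comes from: (1)*(4z^2) + (2z)*(5z) + (z^2)*(1)
Step 2: = 4 + 10 + 1
Step 3: = 15

15


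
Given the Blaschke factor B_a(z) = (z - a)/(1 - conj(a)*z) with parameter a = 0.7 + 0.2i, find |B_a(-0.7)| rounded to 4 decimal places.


Step 1: Numerator z0 - a = -0.7 - (0.7 + 0.2i) = -1.4 - 0.2i
Step 2: Denominator 1 - conj(a)*z0 = 1 - (0.7 - 0.2i)*(-0.7) = 1.49 - 0.14i
Step 3: |z0 - a|^2 = (-1.4)^2 + (-0.2)^2 = 2; |1 - conj(a)*z0|^2 = 1.49^2 + (-0.14)^2 = 2.2397
Step 4: |B_a(-0.7)| = sqrt(2 / 2.2397) = sqrt(0.892977)
Step 5: = 0.945

0.945


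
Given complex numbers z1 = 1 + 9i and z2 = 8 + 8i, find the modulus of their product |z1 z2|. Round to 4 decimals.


Step 1: |z1| = sqrt(1^2 + 9^2) = sqrt(82)
Step 2: |z2| = sqrt(8^2 + 8^2) = sqrt(128)
Step 3: |z1*z2| = |z1|*|z2| = sqrt(82) * sqrt(128) = sqrt(82 * 128) = sqrt(10496)
Step 4: = 102.45

102.45


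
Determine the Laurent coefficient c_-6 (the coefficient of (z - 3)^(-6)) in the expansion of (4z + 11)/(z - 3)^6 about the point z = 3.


Step 1: Write the numerator in powers of (z - 3): 4z + 11 = 4(z - 3) + (4*3 + 11) = 4(z - 3) + 23
Step 2: Divide by (z - 3)^6: f(z) = 23(z - 3)^(-6) + 4(z - 3)^(-5)
Step 3: This finite sum is the Laurent series of f about z = 3.
Step 4: Coefficient of (z - 3)^(-6) = 4*3 + 11 = 23

23


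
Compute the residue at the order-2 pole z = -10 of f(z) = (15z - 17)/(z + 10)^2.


Step 1: Pole of order 2 at z = -10
Step 2: Res = lim d/dz [(z + 10)^2 * f(z)] as z -> -10
Step 3: (z + 10)^2 * f(z) = 15z - 17
Step 4: d/dz[15z - 17] = 15

15


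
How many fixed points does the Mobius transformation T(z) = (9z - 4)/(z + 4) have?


Step 1: Fixed points satisfy T(z) = z
Step 2: z^2 - 5z + 4 = 0
Step 3: Discriminant = (-5)^2 - 4*1*4 = 9
Step 4: Number of fixed points = 2

2


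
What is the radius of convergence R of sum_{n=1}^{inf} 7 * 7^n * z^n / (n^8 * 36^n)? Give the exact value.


Step 1: General term a_n = 7 * 7^n / (n^8 * 36^n)
Step 2: By the root test, |a_n|^(1/n) = 7^(1/n) * 7 / (n^(8/n) * 36) -> 7/36 as n -> infinity (since 7^(1/n) -> 1 and n^(8/n) -> 1)
Step 3: R = 1/lim|a_n|^(1/n) = 36/7

36/7


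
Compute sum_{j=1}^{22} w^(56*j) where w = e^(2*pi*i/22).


Step 1: The sum sum_{j=1}^{n} w^(k*j) equals n if n | k, else 0.
Step 2: Here n = 22, k = 56
Step 3: Does n divide k? 22 | 56 -> False
Step 4: Sum = 0

0


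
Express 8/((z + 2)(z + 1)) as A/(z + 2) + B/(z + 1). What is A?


Step 1: Multiply both sides by (z + 2) and set z = -2
Step 2: A = 8 / (-2 + 1)
Step 3: A = 8 / (-1)
Step 4: A = -8

-8


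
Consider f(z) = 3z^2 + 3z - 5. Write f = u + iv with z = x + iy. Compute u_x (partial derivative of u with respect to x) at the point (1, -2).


Step 1: f(z) = 3(x+iy)^2 + 3(x+iy) - 5
Step 2: u = 3(x^2 - y^2) + 3x - 5
Step 3: u_x = 6x + 3
Step 4: At (1, -2): u_x = 6 + 3 = 9

9


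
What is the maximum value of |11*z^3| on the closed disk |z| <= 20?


Step 1: On |z| = 20, |f(z)| = 11 * |z|^3 = 11 * 20^3
Step 2: By maximum modulus principle, maximum is on boundary.
Step 3: Maximum = 11 * 8000 = 88000

88000


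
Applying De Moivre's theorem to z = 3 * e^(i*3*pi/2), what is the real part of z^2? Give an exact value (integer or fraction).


Step 1: By De Moivre's theorem, z^2 = 3^2 * e^(i*2*3*pi/2) = 9 * (cos(3*pi) + i*sin(3*pi))
Step 2: |z|^2 = 3^2 = 9
Step 3: Reduce the angle mod 2*pi: 3*pi - 2*pi = pi
Step 4: cos(pi) = -1
Step 5: Re(z^2) = 9 * (-1) = -9

-9


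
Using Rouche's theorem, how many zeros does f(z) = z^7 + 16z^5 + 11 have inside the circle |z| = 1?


Step 1: On |z| = 1 the three terms have sizes |z^7| = 1^7 = 1, |16z^5| = 16*1^5 = 16, |11| = 11
Step 2: The dominant term is g(z) = 16z^5; let h(z) = z^7 + 11 so f = g + h
Step 3: On |z| = 1: |g| = 16 and |h| <= 1 + 11 = 12
Step 4: Since 16 > 12, |h| < |g| on |z| = 1, so by Rouche f has the same number of zeros as g inside |z| < 1
Step 5: g(z) = 16z^5 has 5 zeros (at the origin, multiplicity 5) inside |z| < 1. Answer = 5

5


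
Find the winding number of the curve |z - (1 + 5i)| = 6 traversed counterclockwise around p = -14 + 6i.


Step 1: Center c = (1, 5), radius = 6
Step 2: |p - c|^2 = (-15)^2 + 1^2 = 226
Step 3: r^2 = 36
Step 4: |p-c| > r so winding number = 0

0


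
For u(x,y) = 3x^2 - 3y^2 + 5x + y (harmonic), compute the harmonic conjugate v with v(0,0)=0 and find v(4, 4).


Step 1: v_x = -u_y = 6y - 1
Step 2: v_y = u_x = 6x + 5
Step 3: v = 6xy - x + 5y + C
Step 4: v(0,0) = 0 => C = 0
Step 5: v(4, 4) = 112

112


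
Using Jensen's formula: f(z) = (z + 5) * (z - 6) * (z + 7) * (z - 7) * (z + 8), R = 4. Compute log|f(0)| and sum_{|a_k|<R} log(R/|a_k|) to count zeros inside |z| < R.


Jensen's formula: (1/2pi)*integral log|f(Re^it)|dt = log|f(0)| + sum_{|a_k|<R} log(R/|a_k|)
Step 1: f(0) = 5 * (-6) * 7 * (-7) * 8 = 11760
Step 2: log|f(0)| = log|-5| + log|6| + log|-7| + log|7| + log|-8| = 9.3725
Step 3: Zeros inside |z| < 4: none
Step 4: Jensen sum = (empty sum) = 0
Step 5: n(R) = number of terms in the Jensen sum = count of zeros inside |z| < 4 = 0

0


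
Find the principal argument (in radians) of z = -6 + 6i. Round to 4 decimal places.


Step 1: z = -6 + 6i
Step 2: arg(z) = atan2(6, -6)
Step 3: arg(z) = 2.3562

2.3562


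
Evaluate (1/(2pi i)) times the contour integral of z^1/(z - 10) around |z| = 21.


Step 1: f(z) = z^1, a = 10 is inside |z| = 21
Step 2: By Cauchy integral formula: (1/(2pi*i)) * integral = f(a)
Step 3: f(10) = 10^1 = 10

10


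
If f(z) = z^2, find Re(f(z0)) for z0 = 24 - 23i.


Step 1: z0 = 24 - 23i
Step 2: z0^2 = 24^2 - (-23)^2 - 1104i
Step 3: real part = 576 - 529 = 47

47


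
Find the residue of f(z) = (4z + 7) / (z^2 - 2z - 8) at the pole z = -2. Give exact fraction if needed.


Step 1: Q(z) = z^2 - 2z - 8 = (z + 2)(z - 4)
Step 2: Q'(z) = 2z - 2
Step 3: Q'(-2) = -6, P(-2) = -1
Step 4: Res = P(-2)/Q'(-2) = -1/(-6) = 1/6

1/6


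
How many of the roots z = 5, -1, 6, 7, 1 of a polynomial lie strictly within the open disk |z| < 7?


Step 1: Check each root:
  z = 5: |5| = 5 < 7
  z = -1: |-1| = 1 < 7
  z = 6: |6| = 6 < 7
  z = 7: |7| = 7 >= 7
  z = 1: |1| = 1 < 7
Step 2: Count = 4

4


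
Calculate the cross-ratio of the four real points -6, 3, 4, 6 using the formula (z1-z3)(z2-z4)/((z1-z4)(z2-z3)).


Step 1: (z1-z3)(z2-z4) = (-10) * (-3) = 30
Step 2: (z1-z4)(z2-z3) = (-12) * (-1) = 12
Step 3: Cross-ratio = 30/12 = 5/2

5/2


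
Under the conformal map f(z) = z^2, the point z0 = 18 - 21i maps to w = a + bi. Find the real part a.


Step 1: z0 = 18 - 21i
Step 2: z0^2 = 18^2 - (-21)^2 - 756i
Step 3: real part = 324 - 441 = -117

-117


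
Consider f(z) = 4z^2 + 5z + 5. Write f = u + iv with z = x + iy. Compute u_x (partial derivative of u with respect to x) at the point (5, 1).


Step 1: f(z) = 4(x+iy)^2 + 5(x+iy) + 5
Step 2: u = 4(x^2 - y^2) + 5x + 5
Step 3: u_x = 8x + 5
Step 4: At (5, 1): u_x = 40 + 5 = 45

45


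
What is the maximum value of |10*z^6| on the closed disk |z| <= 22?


Step 1: On |z| = 22, |f(z)| = 10 * |z|^6 = 10 * 22^6
Step 2: By maximum modulus principle, maximum is on boundary.
Step 3: Maximum = 10 * 113379904 = 1133799040

1133799040


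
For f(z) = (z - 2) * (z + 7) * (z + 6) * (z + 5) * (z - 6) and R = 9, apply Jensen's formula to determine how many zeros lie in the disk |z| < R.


Jensen's formula: (1/2pi)*integral log|f(Re^it)|dt = log|f(0)| + sum_{|a_k|<R} log(R/|a_k|)
Step 1: f(0) = (-2) * 7 * 6 * 5 * (-6) = 2520
Step 2: log|f(0)| = log|2| + log|-7| + log|-6| + log|-5| + log|6| = 7.832
Step 3: Zeros inside |z| < 9: 2, -7, -6, -5, 6
Step 4: Jensen sum = log(9/2) + log(9/7) + log(9/6) + log(9/5) + log(9/6) = 3.1541
Step 5: n(R) = number of terms in the Jensen sum = count of zeros inside |z| < 9 = 5

5


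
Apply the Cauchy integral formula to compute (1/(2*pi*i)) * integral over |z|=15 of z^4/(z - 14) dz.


Step 1: f(z) = z^4, a = 14 is inside |z| = 15
Step 2: By Cauchy integral formula: (1/(2pi*i)) * integral = f(a)
Step 3: f(14) = 14^4 = 38416

38416


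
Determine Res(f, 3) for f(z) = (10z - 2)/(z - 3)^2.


Step 1: Pole of order 2 at z = 3
Step 2: Res = lim d/dz [(z - 3)^2 * f(z)] as z -> 3
Step 3: (z - 3)^2 * f(z) = 10z - 2
Step 4: d/dz[10z - 2] = 10

10


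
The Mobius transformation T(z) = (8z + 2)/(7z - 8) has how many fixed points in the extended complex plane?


Step 1: Fixed points satisfy T(z) = z
Step 2: 7z^2 - 16z - 2 = 0
Step 3: Discriminant = (-16)^2 - 4*7*(-2) = 312
Step 4: Number of fixed points = 2

2


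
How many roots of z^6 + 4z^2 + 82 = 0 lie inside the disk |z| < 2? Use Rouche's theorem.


Step 1: On |z| = 2 the three terms have sizes |z^6| = 2^6 = 64, |4z^2| = 4*2^2 = 16, |82| = 82
Step 2: The dominant term is g(z) = 82; let h(z) = z^6 + 4z^2 so f = g + h
Step 3: On |z| = 2: |g| = 82 and |h| <= 64 + 16 = 80
Step 4: Since 82 > 80, |h| < |g| on |z| = 2, so by Rouche f has the same number of zeros as g inside |z| < 2
Step 5: g(z) = 82 is a nonzero constant with no zeros inside |z| < 2. Answer = 0

0


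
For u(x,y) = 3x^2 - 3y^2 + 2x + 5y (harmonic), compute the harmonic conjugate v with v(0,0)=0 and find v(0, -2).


Step 1: v_x = -u_y = 6y - 5
Step 2: v_y = u_x = 6x + 2
Step 3: v = 6xy - 5x + 2y + C
Step 4: v(0,0) = 0 => C = 0
Step 5: v(0, -2) = -4

-4


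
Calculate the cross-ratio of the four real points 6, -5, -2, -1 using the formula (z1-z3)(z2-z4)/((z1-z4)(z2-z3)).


Step 1: (z1-z3)(z2-z4) = 8 * (-4) = -32
Step 2: (z1-z4)(z2-z3) = 7 * (-3) = -21
Step 3: Cross-ratio = 32/21 = 32/21

32/21


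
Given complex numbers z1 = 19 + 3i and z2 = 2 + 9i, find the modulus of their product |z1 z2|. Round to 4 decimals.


Step 1: |z1| = sqrt(19^2 + 3^2) = sqrt(370)
Step 2: |z2| = sqrt(2^2 + 9^2) = sqrt(85)
Step 3: |z1*z2| = |z1|*|z2| = sqrt(370) * sqrt(85) = sqrt(370 * 85) = sqrt(31450)
Step 4: = 177.3415

177.3415


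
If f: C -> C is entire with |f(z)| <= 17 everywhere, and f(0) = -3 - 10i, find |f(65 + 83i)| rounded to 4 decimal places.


Step 1: By Liouville's theorem, a bounded entire function is constant.
Step 2: f(z) = f(0) = -3 - 10i for all z.
Step 3: |f(w)| = |-3 - 10i| = sqrt(9 + 100)
Step 4: = 10.4403

10.4403


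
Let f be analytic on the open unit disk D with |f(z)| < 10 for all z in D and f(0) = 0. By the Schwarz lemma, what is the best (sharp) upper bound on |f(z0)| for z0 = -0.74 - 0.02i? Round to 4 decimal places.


Step 1: g = f/10 maps D -> D with g(0) = 0, so by the Schwarz lemma |g(z)| <= |z|, i.e. |f(z)| <= 10|z|; this is sharp (f(z) = 10z).
Step 2: |z0|^2 = (-0.74)^2 + (-0.02)^2 = 0.548
Step 3: |z0| = sqrt(0.548) = 0.74027
Step 4: Best bound = 10 * |z0| = 10 * 0.74027 = 7.4027

7.4027


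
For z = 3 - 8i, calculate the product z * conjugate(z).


Step 1: conj(z) = 3 + 8i
Step 2: z * conj(z) = 3^2 + (-8)^2
Step 3: = 9 + 64 = 73

73


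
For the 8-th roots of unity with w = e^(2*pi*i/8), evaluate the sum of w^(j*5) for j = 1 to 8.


Step 1: The sum sum_{j=1}^{n} w^(k*j) equals n if n | k, else 0.
Step 2: Here n = 8, k = 5
Step 3: Does n divide k? 8 | 5 -> False
Step 4: Sum = 0

0


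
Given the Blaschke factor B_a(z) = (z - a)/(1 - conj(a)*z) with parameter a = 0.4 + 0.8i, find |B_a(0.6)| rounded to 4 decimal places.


Step 1: Numerator z0 - a = 0.6 - (0.4 + 0.8i) = 0.2 - 0.8i
Step 2: Denominator 1 - conj(a)*z0 = 1 - (0.4 - 0.8i)*0.6 = 0.76 + 0.48i
Step 3: |z0 - a|^2 = 0.2^2 + (-0.8)^2 = 0.68; |1 - conj(a)*z0|^2 = 0.76^2 + 0.48^2 = 0.808
Step 4: |B_a(0.6)| = sqrt(0.68 / 0.808) = sqrt(0.841584)
Step 5: = 0.9174

0.9174


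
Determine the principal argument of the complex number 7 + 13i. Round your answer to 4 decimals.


Step 1: z = 7 + 13i
Step 2: arg(z) = atan2(13, 7)
Step 3: arg(z) = 1.0769

1.0769


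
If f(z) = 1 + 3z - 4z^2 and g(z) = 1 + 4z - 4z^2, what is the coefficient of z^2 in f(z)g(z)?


Step 1: z^2 term in f*g comes from: (1)*(-4z^2) + (3z)*(4z) + (-4z^2)*(1)
Step 2: = -4 + 12 - 4
Step 3: = 4

4


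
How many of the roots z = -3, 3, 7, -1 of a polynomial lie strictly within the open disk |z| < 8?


Step 1: Check each root:
  z = -3: |-3| = 3 < 8
  z = 3: |3| = 3 < 8
  z = 7: |7| = 7 < 8
  z = -1: |-1| = 1 < 8
Step 2: Count = 4

4


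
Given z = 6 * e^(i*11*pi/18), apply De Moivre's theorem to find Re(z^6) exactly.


Step 1: By De Moivre's theorem, z^6 = 6^6 * e^(i*6*11*pi/18) = 46656 * (cos(11*pi/3) + i*sin(11*pi/3))
Step 2: |z|^6 = 6^6 = 46656
Step 3: Reduce the angle mod 2*pi: 11*pi/3 - 2*pi = 5*pi/3
Step 4: cos(5*pi/3) = 1/2
Step 5: Re(z^6) = 46656 * 1/2 = 23328

23328


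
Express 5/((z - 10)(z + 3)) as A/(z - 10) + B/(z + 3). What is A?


Step 1: Multiply both sides by (z - 10) and set z = 10
Step 2: A = 5 / (10 + 3)
Step 3: A = 5 / 13
Step 4: A = 5/13

5/13


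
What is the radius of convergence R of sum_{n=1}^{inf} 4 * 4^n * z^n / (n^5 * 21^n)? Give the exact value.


Step 1: General term a_n = 4 * 4^n / (n^5 * 21^n)
Step 2: By the root test, |a_n|^(1/n) = 4^(1/n) * 4 / (n^(5/n) * 21) -> 4/21 as n -> infinity (since 4^(1/n) -> 1 and n^(5/n) -> 1)
Step 3: R = 1/lim|a_n|^(1/n) = 21/4

21/4


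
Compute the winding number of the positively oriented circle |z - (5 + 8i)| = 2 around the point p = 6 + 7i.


Step 1: Center c = (5, 8), radius = 2
Step 2: |p - c|^2 = 1^2 + (-1)^2 = 2
Step 3: r^2 = 4
Step 4: |p-c| < r so winding number = 1

1


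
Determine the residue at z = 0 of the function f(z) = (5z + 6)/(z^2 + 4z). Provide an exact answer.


Step 1: Q(z) = z^2 + 4z = (z)(z + 4)
Step 2: Q'(z) = 2z + 4
Step 3: Q'(0) = 4, P(0) = 6
Step 4: Res = P(0)/Q'(0) = 6/4 = 3/2

3/2


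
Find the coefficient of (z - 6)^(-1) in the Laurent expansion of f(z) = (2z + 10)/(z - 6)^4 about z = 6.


Step 1: Write the numerator in powers of (z - 6): 2z + 10 = 2(z - 6) + (2*6 + 10) = 2(z - 6) + 22
Step 2: Divide by (z - 6)^4: f(z) = 22(z - 6)^(-4) + 2(z - 6)^(-3)
Step 3: This finite sum is the Laurent series of f about z = 6.
Step 4: Only the powers -4 and -3 appear, so the coefficient of (z - 6)^(-1) = 0

0


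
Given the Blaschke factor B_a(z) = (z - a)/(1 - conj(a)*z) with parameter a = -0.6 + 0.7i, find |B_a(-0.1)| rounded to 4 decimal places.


Step 1: Numerator z0 - a = -0.1 - (-0.6 + 0.7i) = 0.5 - 0.7i
Step 2: Denominator 1 - conj(a)*z0 = 1 - (-0.6 - 0.7i)*(-0.1) = 0.94 - 0.07i
Step 3: |z0 - a|^2 = 0.5^2 + (-0.7)^2 = 0.74; |1 - conj(a)*z0|^2 = 0.94^2 + (-0.07)^2 = 0.8885
Step 4: |B_a(-0.1)| = sqrt(0.74 / 0.8885) = sqrt(0.832864)
Step 5: = 0.9126

0.9126


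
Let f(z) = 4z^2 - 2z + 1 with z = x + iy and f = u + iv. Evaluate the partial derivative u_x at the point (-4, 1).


Step 1: f(z) = 4(x+iy)^2 - 2(x+iy) + 1
Step 2: u = 4(x^2 - y^2) - 2x + 1
Step 3: u_x = 8x - 2
Step 4: At (-4, 1): u_x = -32 - 2 = -34

-34


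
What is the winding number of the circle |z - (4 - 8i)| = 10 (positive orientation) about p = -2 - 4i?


Step 1: Center c = (4, -8), radius = 10
Step 2: |p - c|^2 = (-6)^2 + 4^2 = 52
Step 3: r^2 = 100
Step 4: |p-c| < r so winding number = 1

1


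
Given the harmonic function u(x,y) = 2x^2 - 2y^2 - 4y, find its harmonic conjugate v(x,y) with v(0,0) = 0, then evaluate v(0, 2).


Step 1: v_x = -u_y = 4y + 4
Step 2: v_y = u_x = 4x + 0
Step 3: v = 4xy + 4x + C
Step 4: v(0,0) = 0 => C = 0
Step 5: v(0, 2) = 0

0


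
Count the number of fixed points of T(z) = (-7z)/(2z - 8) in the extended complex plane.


Step 1: Fixed points satisfy T(z) = z
Step 2: 2z^2 - z = 0
Step 3: Discriminant = (-1)^2 - 4*2*0 = 1
Step 4: Number of fixed points = 2

2


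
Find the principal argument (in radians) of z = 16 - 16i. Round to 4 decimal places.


Step 1: z = 16 - 16i
Step 2: arg(z) = atan2(-16, 16)
Step 3: arg(z) = -0.7854

-0.7854


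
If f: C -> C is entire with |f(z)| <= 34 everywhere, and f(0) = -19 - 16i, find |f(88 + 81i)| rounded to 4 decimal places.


Step 1: By Liouville's theorem, a bounded entire function is constant.
Step 2: f(z) = f(0) = -19 - 16i for all z.
Step 3: |f(w)| = |-19 - 16i| = sqrt(361 + 256)
Step 4: = 24.8395

24.8395


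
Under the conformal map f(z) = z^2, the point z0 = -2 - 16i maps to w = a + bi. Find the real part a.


Step 1: z0 = -2 - 16i
Step 2: z0^2 = (-2)^2 - (-16)^2 + 64i
Step 3: real part = 4 - 256 = -252

-252


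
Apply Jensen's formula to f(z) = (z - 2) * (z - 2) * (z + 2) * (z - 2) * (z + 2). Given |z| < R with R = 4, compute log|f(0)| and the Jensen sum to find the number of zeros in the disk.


Jensen's formula: (1/2pi)*integral log|f(Re^it)|dt = log|f(0)| + sum_{|a_k|<R} log(R/|a_k|)
Step 1: f(0) = (-2) * (-2) * 2 * (-2) * 2 = -32
Step 2: log|f(0)| = log|2| + log|2| + log|-2| + log|2| + log|-2| = 3.4657
Step 3: Zeros inside |z| < 4: 2, 2, -2, 2, -2
Step 4: Jensen sum = log(4/2) + log(4/2) + log(4/2) + log(4/2) + log(4/2) = 3.4657
Step 5: n(R) = number of terms in the Jensen sum = count of zeros inside |z| < 4 = 5

5


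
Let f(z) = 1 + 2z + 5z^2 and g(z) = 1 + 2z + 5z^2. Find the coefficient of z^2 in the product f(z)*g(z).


Step 1: z^2 term in f*g comes from: (1)*(5z^2) + (2z)*(2z) + (5z^2)*(1)
Step 2: = 5 + 4 + 5
Step 3: = 14

14


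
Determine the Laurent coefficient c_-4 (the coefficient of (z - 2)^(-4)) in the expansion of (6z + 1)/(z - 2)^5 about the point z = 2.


Step 1: Write the numerator in powers of (z - 2): 6z + 1 = 6(z - 2) + (6*2 + 1) = 6(z - 2) + 13
Step 2: Divide by (z - 2)^5: f(z) = 13(z - 2)^(-5) + 6(z - 2)^(-4)
Step 3: This finite sum is the Laurent series of f about z = 2.
Step 4: Coefficient of (z - 2)^(-4) = coefficient of (z - 2) in the re-centred numerator = 6

6


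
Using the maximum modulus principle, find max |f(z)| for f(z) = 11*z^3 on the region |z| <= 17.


Step 1: On |z| = 17, |f(z)| = 11 * |z|^3 = 11 * 17^3
Step 2: By maximum modulus principle, maximum is on boundary.
Step 3: Maximum = 11 * 4913 = 54043

54043


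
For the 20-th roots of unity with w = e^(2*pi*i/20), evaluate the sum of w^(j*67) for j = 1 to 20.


Step 1: The sum sum_{j=1}^{n} w^(k*j) equals n if n | k, else 0.
Step 2: Here n = 20, k = 67
Step 3: Does n divide k? 20 | 67 -> False
Step 4: Sum = 0

0


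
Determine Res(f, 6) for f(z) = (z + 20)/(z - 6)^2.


Step 1: Pole of order 2 at z = 6
Step 2: Res = lim d/dz [(z - 6)^2 * f(z)] as z -> 6
Step 3: (z - 6)^2 * f(z) = z + 20
Step 4: d/dz[z + 20] = 1

1


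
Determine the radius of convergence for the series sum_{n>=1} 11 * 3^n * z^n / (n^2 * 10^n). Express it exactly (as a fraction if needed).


Step 1: General term a_n = 11 * 3^n / (n^2 * 10^n)
Step 2: By the root test, |a_n|^(1/n) = 11^(1/n) * 3 / (n^(2/n) * 10) -> 3/10 as n -> infinity (since 11^(1/n) -> 1 and n^(2/n) -> 1)
Step 3: R = 1/lim|a_n|^(1/n) = 10/3

10/3


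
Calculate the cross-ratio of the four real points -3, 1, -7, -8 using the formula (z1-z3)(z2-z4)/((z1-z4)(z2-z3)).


Step 1: (z1-z3)(z2-z4) = 4 * 9 = 36
Step 2: (z1-z4)(z2-z3) = 5 * 8 = 40
Step 3: Cross-ratio = 36/40 = 9/10

9/10


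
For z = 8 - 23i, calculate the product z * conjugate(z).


Step 1: conj(z) = 8 + 23i
Step 2: z * conj(z) = 8^2 + (-23)^2
Step 3: = 64 + 529 = 593

593


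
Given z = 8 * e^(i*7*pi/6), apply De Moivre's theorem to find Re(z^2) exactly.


Step 1: By De Moivre's theorem, z^2 = 8^2 * e^(i*2*7*pi/6) = 64 * (cos(7*pi/3) + i*sin(7*pi/3))
Step 2: |z|^2 = 8^2 = 64
Step 3: Reduce the angle mod 2*pi: 7*pi/3 - 2*pi = pi/3
Step 4: cos(pi/3) = 1/2
Step 5: Re(z^2) = 64 * 1/2 = 32

32


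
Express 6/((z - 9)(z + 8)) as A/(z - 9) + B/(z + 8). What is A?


Step 1: Multiply both sides by (z - 9) and set z = 9
Step 2: A = 6 / (9 + 8)
Step 3: A = 6 / 17
Step 4: A = 6/17

6/17


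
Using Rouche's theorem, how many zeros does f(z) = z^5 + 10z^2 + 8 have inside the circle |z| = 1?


Step 1: On |z| = 1 the three terms have sizes |z^5| = 1^5 = 1, |10z^2| = 10*1^2 = 10, |8| = 8
Step 2: The dominant term is g(z) = 10z^2; let h(z) = z^5 + 8 so f = g + h
Step 3: On |z| = 1: |g| = 10 and |h| <= 1 + 8 = 9
Step 4: Since 10 > 9, |h| < |g| on |z| = 1, so by Rouche f has the same number of zeros as g inside |z| < 1
Step 5: g(z) = 10z^2 has 2 zeros (at the origin, multiplicity 2) inside |z| < 1. Answer = 2

2


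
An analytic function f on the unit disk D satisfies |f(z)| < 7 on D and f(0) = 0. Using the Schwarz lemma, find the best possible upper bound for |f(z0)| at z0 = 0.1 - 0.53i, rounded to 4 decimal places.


Step 1: g = f/7 maps D -> D with g(0) = 0, so by the Schwarz lemma |g(z)| <= |z|, i.e. |f(z)| <= 7|z|; this is sharp (f(z) = 7z).
Step 2: |z0|^2 = 0.1^2 + (-0.53)^2 = 0.2909
Step 3: |z0| = sqrt(0.2909) = 0.539351
Step 4: Best bound = 7 * |z0| = 7 * 0.539351 = 3.7755

3.7755


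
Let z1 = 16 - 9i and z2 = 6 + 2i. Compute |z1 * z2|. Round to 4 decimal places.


Step 1: |z1| = sqrt(16^2 + (-9)^2) = sqrt(337)
Step 2: |z2| = sqrt(6^2 + 2^2) = sqrt(40)
Step 3: |z1*z2| = |z1|*|z2| = sqrt(337) * sqrt(40) = sqrt(337 * 40) = sqrt(13480)
Step 4: = 116.1034

116.1034


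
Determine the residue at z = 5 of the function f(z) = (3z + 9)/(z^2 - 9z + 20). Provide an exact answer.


Step 1: Q(z) = z^2 - 9z + 20 = (z - 5)(z - 4)
Step 2: Q'(z) = 2z - 9
Step 3: Q'(5) = 1, P(5) = 24
Step 4: Res = P(5)/Q'(5) = 24/1 = 24

24


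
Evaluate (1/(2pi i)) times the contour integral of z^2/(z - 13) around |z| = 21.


Step 1: f(z) = z^2, a = 13 is inside |z| = 21
Step 2: By Cauchy integral formula: (1/(2pi*i)) * integral = f(a)
Step 3: f(13) = 13^2 = 169

169


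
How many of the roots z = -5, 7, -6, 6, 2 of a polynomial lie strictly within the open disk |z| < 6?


Step 1: Check each root:
  z = -5: |-5| = 5 < 6
  z = 7: |7| = 7 >= 6
  z = -6: |-6| = 6 >= 6
  z = 6: |6| = 6 >= 6
  z = 2: |2| = 2 < 6
Step 2: Count = 2

2


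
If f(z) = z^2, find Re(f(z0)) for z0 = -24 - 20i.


Step 1: z0 = -24 - 20i
Step 2: z0^2 = (-24)^2 - (-20)^2 + 960i
Step 3: real part = 576 - 400 = 176

176


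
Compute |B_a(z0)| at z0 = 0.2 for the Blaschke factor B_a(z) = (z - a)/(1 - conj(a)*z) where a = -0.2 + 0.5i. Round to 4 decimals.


Step 1: Numerator z0 - a = 0.2 - (-0.2 + 0.5i) = 0.4 - 0.5i
Step 2: Denominator 1 - conj(a)*z0 = 1 - (-0.2 - 0.5i)*0.2 = 1.04 + 0.1i
Step 3: |z0 - a|^2 = 0.4^2 + (-0.5)^2 = 0.41; |1 - conj(a)*z0|^2 = 1.04^2 + 0.1^2 = 1.0916
Step 4: |B_a(0.2)| = sqrt(0.41 / 1.0916) = sqrt(0.375595)
Step 5: = 0.6129

0.6129


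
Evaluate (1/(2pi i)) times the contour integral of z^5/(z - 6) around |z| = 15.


Step 1: f(z) = z^5, a = 6 is inside |z| = 15
Step 2: By Cauchy integral formula: (1/(2pi*i)) * integral = f(a)
Step 3: f(6) = 6^5 = 7776

7776


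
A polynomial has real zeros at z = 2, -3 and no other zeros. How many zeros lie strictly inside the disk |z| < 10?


Step 1: Check each root:
  z = 2: |2| = 2 < 10
  z = -3: |-3| = 3 < 10
Step 2: Count = 2

2


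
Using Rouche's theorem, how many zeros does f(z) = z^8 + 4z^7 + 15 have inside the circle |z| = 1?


Step 1: On |z| = 1 the three terms have sizes |z^8| = 1^8 = 1, |4z^7| = 4*1^7 = 4, |15| = 15
Step 2: The dominant term is g(z) = 15; let h(z) = z^8 + 4z^7 so f = g + h
Step 3: On |z| = 1: |g| = 15 and |h| <= 1 + 4 = 5
Step 4: Since 15 > 5, |h| < |g| on |z| = 1, so by Rouche f has the same number of zeros as g inside |z| < 1
Step 5: g(z) = 15 is a nonzero constant with no zeros inside |z| < 1. Answer = 0

0


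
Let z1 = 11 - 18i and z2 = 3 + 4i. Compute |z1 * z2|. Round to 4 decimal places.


Step 1: |z1| = sqrt(11^2 + (-18)^2) = sqrt(445)
Step 2: |z2| = sqrt(3^2 + 4^2) = sqrt(25)
Step 3: |z1*z2| = |z1|*|z2| = sqrt(445) * sqrt(25) = sqrt(445 * 25) = sqrt(11125)
Step 4: = 105.4751

105.4751


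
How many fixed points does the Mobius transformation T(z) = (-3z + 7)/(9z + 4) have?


Step 1: Fixed points satisfy T(z) = z
Step 2: 9z^2 + 7z - 7 = 0
Step 3: Discriminant = 7^2 - 4*9*(-7) = 301
Step 4: Number of fixed points = 2

2


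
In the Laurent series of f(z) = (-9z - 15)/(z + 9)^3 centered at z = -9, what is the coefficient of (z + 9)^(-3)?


Step 1: Write the numerator in powers of (z + 9): -9z - 15 = -9(z + 9) + (-9*(-9) - 15) = -9(z + 9) + 66
Step 2: Divide by (z + 9)^3: f(z) = 66(z + 9)^(-3) - 9(z + 9)^(-2)
Step 3: This finite sum is the Laurent series of f about z = -9.
Step 4: Coefficient of (z + 9)^(-3) = -9*(-9) - 15 = 66

66


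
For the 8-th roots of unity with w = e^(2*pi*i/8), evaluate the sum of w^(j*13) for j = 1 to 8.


Step 1: The sum sum_{j=1}^{n} w^(k*j) equals n if n | k, else 0.
Step 2: Here n = 8, k = 13
Step 3: Does n divide k? 8 | 13 -> False
Step 4: Sum = 0

0


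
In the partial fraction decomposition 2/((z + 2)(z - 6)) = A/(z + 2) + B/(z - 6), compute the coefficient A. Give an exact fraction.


Step 1: Multiply both sides by (z + 2) and set z = -2
Step 2: A = 2 / (-2 - 6)
Step 3: A = 2 / (-8)
Step 4: A = -1/4

-1/4


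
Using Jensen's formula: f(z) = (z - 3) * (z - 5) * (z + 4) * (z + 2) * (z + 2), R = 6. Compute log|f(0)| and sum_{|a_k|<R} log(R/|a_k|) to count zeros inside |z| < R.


Jensen's formula: (1/2pi)*integral log|f(Re^it)|dt = log|f(0)| + sum_{|a_k|<R} log(R/|a_k|)
Step 1: f(0) = (-3) * (-5) * 4 * 2 * 2 = 240
Step 2: log|f(0)| = log|3| + log|5| + log|-4| + log|-2| + log|-2| = 5.4806
Step 3: Zeros inside |z| < 6: 3, 5, -4, -2, -2
Step 4: Jensen sum = log(6/3) + log(6/5) + log(6/4) + log(6/2) + log(6/2) = 3.4782
Step 5: n(R) = number of terms in the Jensen sum = count of zeros inside |z| < 6 = 5

5


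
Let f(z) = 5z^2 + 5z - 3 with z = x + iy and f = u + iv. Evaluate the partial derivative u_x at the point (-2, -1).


Step 1: f(z) = 5(x+iy)^2 + 5(x+iy) - 3
Step 2: u = 5(x^2 - y^2) + 5x - 3
Step 3: u_x = 10x + 5
Step 4: At (-2, -1): u_x = -20 + 5 = -15

-15


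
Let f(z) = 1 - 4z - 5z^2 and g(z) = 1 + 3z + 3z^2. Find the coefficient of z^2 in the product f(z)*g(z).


Step 1: z^2 term in f*g comes from: (1)*(3z^2) + (-4z)*(3z) + (-5z^2)*(1)
Step 2: = 3 - 12 - 5
Step 3: = -14

-14


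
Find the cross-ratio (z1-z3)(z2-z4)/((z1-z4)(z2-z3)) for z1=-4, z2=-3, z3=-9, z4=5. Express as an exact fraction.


Step 1: (z1-z3)(z2-z4) = 5 * (-8) = -40
Step 2: (z1-z4)(z2-z3) = (-9) * 6 = -54
Step 3: Cross-ratio = 40/54 = 20/27

20/27


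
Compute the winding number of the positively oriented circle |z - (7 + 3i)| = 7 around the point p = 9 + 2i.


Step 1: Center c = (7, 3), radius = 7
Step 2: |p - c|^2 = 2^2 + (-1)^2 = 5
Step 3: r^2 = 49
Step 4: |p-c| < r so winding number = 1

1


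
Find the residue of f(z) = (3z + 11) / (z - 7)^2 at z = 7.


Step 1: Pole of order 2 at z = 7
Step 2: Res = lim d/dz [(z - 7)^2 * f(z)] as z -> 7
Step 3: (z - 7)^2 * f(z) = 3z + 11
Step 4: d/dz[3z + 11] = 3

3


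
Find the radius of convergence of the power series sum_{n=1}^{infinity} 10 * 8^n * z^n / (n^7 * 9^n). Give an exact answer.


Step 1: General term a_n = 10 * 8^n / (n^7 * 9^n)
Step 2: By the root test, |a_n|^(1/n) = 10^(1/n) * 8 / (n^(7/n) * 9) -> 8/9 as n -> infinity (since 10^(1/n) -> 1 and n^(7/n) -> 1)
Step 3: R = 1/lim|a_n|^(1/n) = 9/8

9/8


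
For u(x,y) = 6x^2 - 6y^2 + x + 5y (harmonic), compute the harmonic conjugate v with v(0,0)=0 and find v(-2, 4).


Step 1: v_x = -u_y = 12y - 5
Step 2: v_y = u_x = 12x + 1
Step 3: v = 12xy - 5x + y + C
Step 4: v(0,0) = 0 => C = 0
Step 5: v(-2, 4) = -82

-82


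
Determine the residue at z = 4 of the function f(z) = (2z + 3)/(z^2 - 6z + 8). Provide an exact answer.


Step 1: Q(z) = z^2 - 6z + 8 = (z - 4)(z - 2)
Step 2: Q'(z) = 2z - 6
Step 3: Q'(4) = 2, P(4) = 11
Step 4: Res = P(4)/Q'(4) = 11/2 = 11/2

11/2


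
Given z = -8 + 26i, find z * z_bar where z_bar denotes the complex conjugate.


Step 1: conj(z) = -8 - 26i
Step 2: z * conj(z) = (-8)^2 + 26^2
Step 3: = 64 + 676 = 740

740


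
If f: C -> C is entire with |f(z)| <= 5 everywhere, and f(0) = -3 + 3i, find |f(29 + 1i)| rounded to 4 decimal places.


Step 1: By Liouville's theorem, a bounded entire function is constant.
Step 2: f(z) = f(0) = -3 + 3i for all z.
Step 3: |f(w)| = |-3 + 3i| = sqrt(9 + 9)
Step 4: = 4.2426

4.2426


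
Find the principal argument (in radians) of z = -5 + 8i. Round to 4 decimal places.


Step 1: z = -5 + 8i
Step 2: arg(z) = atan2(8, -5)
Step 3: arg(z) = 2.1294

2.1294


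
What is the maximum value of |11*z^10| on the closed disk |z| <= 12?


Step 1: On |z| = 12, |f(z)| = 11 * |z|^10 = 11 * 12^10
Step 2: By maximum modulus principle, maximum is on boundary.
Step 3: Maximum = 11 * 61917364224 = 681091006464

681091006464


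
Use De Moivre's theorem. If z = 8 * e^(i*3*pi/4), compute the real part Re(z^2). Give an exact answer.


Step 1: By De Moivre's theorem, z^2 = 8^2 * e^(i*2*3*pi/4) = 64 * (cos(3*pi/2) + i*sin(3*pi/2))
Step 2: |z|^2 = 8^2 = 64
Step 3: The angle 3*pi/2 already lies in [0, 2*pi)
Step 4: cos(3*pi/2) = 0
Step 5: Re(z^2) = 64 * 0 = 0

0


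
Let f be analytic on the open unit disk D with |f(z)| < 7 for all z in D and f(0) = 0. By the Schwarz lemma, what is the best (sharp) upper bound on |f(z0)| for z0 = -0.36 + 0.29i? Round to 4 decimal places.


Step 1: g = f/7 maps D -> D with g(0) = 0, so by the Schwarz lemma |g(z)| <= |z|, i.e. |f(z)| <= 7|z|; this is sharp (f(z) = 7z).
Step 2: |z0|^2 = (-0.36)^2 + 0.29^2 = 0.2137
Step 3: |z0| = sqrt(0.2137) = 0.462277
Step 4: Best bound = 7 * |z0| = 7 * 0.462277 = 3.2359

3.2359


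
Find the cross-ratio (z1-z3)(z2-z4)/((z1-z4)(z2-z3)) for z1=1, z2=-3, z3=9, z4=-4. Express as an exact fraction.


Step 1: (z1-z3)(z2-z4) = (-8) * 1 = -8
Step 2: (z1-z4)(z2-z3) = 5 * (-12) = -60
Step 3: Cross-ratio = 8/60 = 2/15

2/15


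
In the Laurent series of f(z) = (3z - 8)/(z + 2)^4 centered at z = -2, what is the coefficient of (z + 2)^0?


Step 1: Write the numerator in powers of (z + 2): 3z - 8 = 3(z + 2) + (3*(-2) - 8) = 3(z + 2) - 14
Step 2: Divide by (z + 2)^4: f(z) = -14(z + 2)^(-4) + 3(z + 2)^(-3)
Step 3: This finite sum is the Laurent series of f about z = -2.
Step 4: Only the powers -4 and -3 appear, so the coefficient of (z + 2)^0 = 0

0


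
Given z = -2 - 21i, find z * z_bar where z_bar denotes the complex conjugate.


Step 1: conj(z) = -2 + 21i
Step 2: z * conj(z) = (-2)^2 + (-21)^2
Step 3: = 4 + 441 = 445

445


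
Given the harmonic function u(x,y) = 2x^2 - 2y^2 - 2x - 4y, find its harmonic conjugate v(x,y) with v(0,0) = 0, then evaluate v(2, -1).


Step 1: v_x = -u_y = 4y + 4
Step 2: v_y = u_x = 4x - 2
Step 3: v = 4xy + 4x - 2y + C
Step 4: v(0,0) = 0 => C = 0
Step 5: v(2, -1) = 2

2


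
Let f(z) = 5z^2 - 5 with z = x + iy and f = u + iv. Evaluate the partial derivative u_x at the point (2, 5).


Step 1: f(z) = 5(x+iy)^2 - 5
Step 2: u = 5(x^2 - y^2) - 5
Step 3: u_x = 10x + 0
Step 4: At (2, 5): u_x = 20 + 0 = 20

20


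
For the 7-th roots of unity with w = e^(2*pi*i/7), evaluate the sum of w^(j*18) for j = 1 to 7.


Step 1: The sum sum_{j=1}^{n} w^(k*j) equals n if n | k, else 0.
Step 2: Here n = 7, k = 18
Step 3: Does n divide k? 7 | 18 -> False
Step 4: Sum = 0

0


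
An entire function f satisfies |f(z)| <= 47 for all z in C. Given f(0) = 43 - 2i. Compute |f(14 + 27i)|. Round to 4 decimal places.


Step 1: By Liouville's theorem, a bounded entire function is constant.
Step 2: f(z) = f(0) = 43 - 2i for all z.
Step 3: |f(w)| = |43 - 2i| = sqrt(1849 + 4)
Step 4: = 43.0465

43.0465


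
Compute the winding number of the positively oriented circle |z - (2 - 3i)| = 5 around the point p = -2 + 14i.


Step 1: Center c = (2, -3), radius = 5
Step 2: |p - c|^2 = (-4)^2 + 17^2 = 305
Step 3: r^2 = 25
Step 4: |p-c| > r so winding number = 0

0


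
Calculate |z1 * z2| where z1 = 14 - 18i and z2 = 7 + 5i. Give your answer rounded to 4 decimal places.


Step 1: |z1| = sqrt(14^2 + (-18)^2) = sqrt(520)
Step 2: |z2| = sqrt(7^2 + 5^2) = sqrt(74)
Step 3: |z1*z2| = |z1|*|z2| = sqrt(520) * sqrt(74) = sqrt(520 * 74) = sqrt(38480)
Step 4: = 196.1632

196.1632


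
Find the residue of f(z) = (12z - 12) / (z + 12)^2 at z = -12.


Step 1: Pole of order 2 at z = -12
Step 2: Res = lim d/dz [(z + 12)^2 * f(z)] as z -> -12
Step 3: (z + 12)^2 * f(z) = 12z - 12
Step 4: d/dz[12z - 12] = 12

12


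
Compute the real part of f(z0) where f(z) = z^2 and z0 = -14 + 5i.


Step 1: z0 = -14 + 5i
Step 2: z0^2 = (-14)^2 - 5^2 - 140i
Step 3: real part = 196 - 25 = 171

171


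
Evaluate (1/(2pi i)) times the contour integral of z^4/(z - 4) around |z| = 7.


Step 1: f(z) = z^4, a = 4 is inside |z| = 7
Step 2: By Cauchy integral formula: (1/(2pi*i)) * integral = f(a)
Step 3: f(4) = 4^4 = 256

256


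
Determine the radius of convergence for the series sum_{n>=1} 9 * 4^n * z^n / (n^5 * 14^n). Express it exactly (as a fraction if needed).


Step 1: General term a_n = 9 * 4^n / (n^5 * 14^n)
Step 2: By the root test, |a_n|^(1/n) = 9^(1/n) * 4 / (n^(5/n) * 14) -> 4/14 as n -> infinity (since 9^(1/n) -> 1 and n^(5/n) -> 1)
Step 3: R = 1/lim|a_n|^(1/n) = 14/4 = 7/2

7/2


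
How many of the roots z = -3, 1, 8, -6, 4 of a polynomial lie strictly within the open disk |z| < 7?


Step 1: Check each root:
  z = -3: |-3| = 3 < 7
  z = 1: |1| = 1 < 7
  z = 8: |8| = 8 >= 7
  z = -6: |-6| = 6 < 7
  z = 4: |4| = 4 < 7
Step 2: Count = 4

4


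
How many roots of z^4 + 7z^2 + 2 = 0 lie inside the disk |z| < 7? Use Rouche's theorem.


Step 1: On |z| = 7 the three terms have sizes |z^4| = 7^4 = 2401, |7z^2| = 7*7^2 = 343, |2| = 2
Step 2: The dominant term is g(z) = z^4; let h(z) = 7z^2 + 2 so f = g + h
Step 3: On |z| = 7: |g| = 2401 and |h| <= 343 + 2 = 345
Step 4: Since 2401 > 345, |h| < |g| on |z| = 7, so by Rouche f has the same number of zeros as g inside |z| < 7
Step 5: g(z) = z^4 has 4 zeros (all at the origin) inside |z| < 7. Answer = 4

4


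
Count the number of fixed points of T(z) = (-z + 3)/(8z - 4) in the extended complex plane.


Step 1: Fixed points satisfy T(z) = z
Step 2: 8z^2 - 3z - 3 = 0
Step 3: Discriminant = (-3)^2 - 4*8*(-3) = 105
Step 4: Number of fixed points = 2

2


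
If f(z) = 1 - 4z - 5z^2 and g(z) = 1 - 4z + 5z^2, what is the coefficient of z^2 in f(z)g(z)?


Step 1: z^2 term in f*g comes from: (1)*(5z^2) + (-4z)*(-4z) + (-5z^2)*(1)
Step 2: = 5 + 16 - 5
Step 3: = 16

16


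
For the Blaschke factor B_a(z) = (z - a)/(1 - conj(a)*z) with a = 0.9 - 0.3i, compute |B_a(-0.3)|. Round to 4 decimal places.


Step 1: Numerator z0 - a = -0.3 - (0.9 - 0.3i) = -1.2 + 0.3i
Step 2: Denominator 1 - conj(a)*z0 = 1 - (0.9 + 0.3i)*(-0.3) = 1.27 + 0.09i
Step 3: |z0 - a|^2 = (-1.2)^2 + 0.3^2 = 1.53; |1 - conj(a)*z0|^2 = 1.27^2 + 0.09^2 = 1.621
Step 4: |B_a(-0.3)| = sqrt(1.53 / 1.621) = sqrt(0.943862)
Step 5: = 0.9715

0.9715


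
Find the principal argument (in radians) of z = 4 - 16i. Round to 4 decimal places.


Step 1: z = 4 - 16i
Step 2: arg(z) = atan2(-16, 4)
Step 3: arg(z) = -1.3258

-1.3258


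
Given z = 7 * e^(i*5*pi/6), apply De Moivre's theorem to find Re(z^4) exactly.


Step 1: By De Moivre's theorem, z^4 = 7^4 * e^(i*4*5*pi/6) = 2401 * (cos(10*pi/3) + i*sin(10*pi/3))
Step 2: |z|^4 = 7^4 = 2401
Step 3: Reduce the angle mod 2*pi: 10*pi/3 - 2*pi = 4*pi/3
Step 4: cos(4*pi/3) = -1/2
Step 5: Re(z^4) = 2401 * (-1/2) = -2401/2

-2401/2


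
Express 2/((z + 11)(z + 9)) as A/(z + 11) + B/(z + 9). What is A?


Step 1: Multiply both sides by (z + 11) and set z = -11
Step 2: A = 2 / (-11 + 9)
Step 3: A = 2 / (-2)
Step 4: A = -1

-1


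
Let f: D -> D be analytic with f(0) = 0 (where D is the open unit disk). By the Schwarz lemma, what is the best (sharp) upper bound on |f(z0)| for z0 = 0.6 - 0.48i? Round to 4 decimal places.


Step 1: Schwarz lemma: if f: D -> D is analytic with f(0) = 0, then |f(z)| <= |z| for all z in D, and this is sharp (f(z) = z).
Step 2: |z0|^2 = 0.6^2 + (-0.48)^2 = 0.5904
Step 3: |z0| = sqrt(0.5904) = 0.768375
Step 4: Best bound = |z0| = 0.7684

0.7684


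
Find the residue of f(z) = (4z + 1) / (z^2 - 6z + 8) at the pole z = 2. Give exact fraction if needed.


Step 1: Q(z) = z^2 - 6z + 8 = (z - 2)(z - 4)
Step 2: Q'(z) = 2z - 6
Step 3: Q'(2) = -2, P(2) = 9
Step 4: Res = P(2)/Q'(2) = 9/(-2) = -9/2

-9/2


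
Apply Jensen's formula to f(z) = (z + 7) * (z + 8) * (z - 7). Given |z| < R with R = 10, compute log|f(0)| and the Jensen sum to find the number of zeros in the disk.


Jensen's formula: (1/2pi)*integral log|f(Re^it)|dt = log|f(0)| + sum_{|a_k|<R} log(R/|a_k|)
Step 1: f(0) = 7 * 8 * (-7) = -392
Step 2: log|f(0)| = log|-7| + log|-8| + log|7| = 5.9713
Step 3: Zeros inside |z| < 10: -7, -8, 7
Step 4: Jensen sum = log(10/7) + log(10/8) + log(10/7) = 0.9365
Step 5: n(R) = number of terms in the Jensen sum = count of zeros inside |z| < 10 = 3

3


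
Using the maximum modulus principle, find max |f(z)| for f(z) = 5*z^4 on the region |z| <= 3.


Step 1: On |z| = 3, |f(z)| = 5 * |z|^4 = 5 * 3^4
Step 2: By maximum modulus principle, maximum is on boundary.
Step 3: Maximum = 5 * 81 = 405

405


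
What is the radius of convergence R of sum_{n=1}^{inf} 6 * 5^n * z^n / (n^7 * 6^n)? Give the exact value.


Step 1: General term a_n = 6 * 5^n / (n^7 * 6^n)
Step 2: By the root test, |a_n|^(1/n) = 6^(1/n) * 5 / (n^(7/n) * 6) -> 5/6 as n -> infinity (since 6^(1/n) -> 1 and n^(7/n) -> 1)
Step 3: R = 1/lim|a_n|^(1/n) = 6/5

6/5


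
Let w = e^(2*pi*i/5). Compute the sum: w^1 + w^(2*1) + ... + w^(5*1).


Step 1: The sum sum_{j=1}^{n} w^(k*j) equals n if n | k, else 0.
Step 2: Here n = 5, k = 1
Step 3: Does n divide k? 5 | 1 -> False
Step 4: Sum = 0

0


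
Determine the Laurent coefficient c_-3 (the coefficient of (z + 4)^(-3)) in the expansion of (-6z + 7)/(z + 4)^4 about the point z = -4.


Step 1: Write the numerator in powers of (z + 4): -6z + 7 = -6(z + 4) + (-6*(-4) + 7) = -6(z + 4) + 31
Step 2: Divide by (z + 4)^4: f(z) = 31(z + 4)^(-4) - 6(z + 4)^(-3)
Step 3: This finite sum is the Laurent series of f about z = -4.
Step 4: Coefficient of (z + 4)^(-3) = coefficient of (z + 4) in the re-centred numerator = -6

-6


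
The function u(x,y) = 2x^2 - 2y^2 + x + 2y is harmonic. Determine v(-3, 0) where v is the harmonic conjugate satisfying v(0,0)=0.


Step 1: v_x = -u_y = 4y - 2
Step 2: v_y = u_x = 4x + 1
Step 3: v = 4xy - 2x + y + C
Step 4: v(0,0) = 0 => C = 0
Step 5: v(-3, 0) = 6

6


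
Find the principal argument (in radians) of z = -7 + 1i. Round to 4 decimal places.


Step 1: z = -7 + 1i
Step 2: arg(z) = atan2(1, -7)
Step 3: arg(z) = 2.9997

2.9997


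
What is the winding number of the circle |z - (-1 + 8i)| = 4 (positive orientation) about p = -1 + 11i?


Step 1: Center c = (-1, 8), radius = 4
Step 2: |p - c|^2 = 0^2 + 3^2 = 9
Step 3: r^2 = 16
Step 4: |p-c| < r so winding number = 1

1


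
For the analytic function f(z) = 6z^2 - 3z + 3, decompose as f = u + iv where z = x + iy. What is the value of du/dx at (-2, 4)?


Step 1: f(z) = 6(x+iy)^2 - 3(x+iy) + 3
Step 2: u = 6(x^2 - y^2) - 3x + 3
Step 3: u_x = 12x - 3
Step 4: At (-2, 4): u_x = -24 - 3 = -27

-27
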